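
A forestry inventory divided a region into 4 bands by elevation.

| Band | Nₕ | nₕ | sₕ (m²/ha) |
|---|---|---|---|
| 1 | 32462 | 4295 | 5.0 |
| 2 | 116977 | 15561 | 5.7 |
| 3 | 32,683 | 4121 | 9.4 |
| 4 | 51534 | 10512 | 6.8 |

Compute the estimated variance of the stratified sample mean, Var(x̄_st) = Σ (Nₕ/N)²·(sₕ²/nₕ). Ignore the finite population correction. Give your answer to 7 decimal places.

0.0012691

N = 233656; Wₕ = Nₕ/N.
band 1: (32462/233656)²·5.0²/4295 = 0.0001123501
band 2: (116977/233656)²·5.7²/15561 = 0.0005233103
band 3: (32683/233656)²·9.4²/4121 = 0.0004195107
band 4: (51534/233656)²·6.8²/10512 = 0.0002139766
Sum = 0.0012691477 → 0.0012691.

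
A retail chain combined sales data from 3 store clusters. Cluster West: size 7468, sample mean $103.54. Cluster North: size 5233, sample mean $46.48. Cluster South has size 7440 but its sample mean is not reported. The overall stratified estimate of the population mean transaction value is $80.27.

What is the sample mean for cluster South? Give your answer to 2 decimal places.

N = 7468 + 5233 + 7440 = 20141.
Overall total = μ·N = 80.27·20141 = 1616718.07.
Subtract the known strata: 7468·103.54 + 5233·46.48 = 1016466.56.
Remaining total for cluster South: 1616718.07 − 1016466.56 = 600251.51.
Divide by its size: 600251.51 / 7440 = 80.6790... → 80.68.

80.68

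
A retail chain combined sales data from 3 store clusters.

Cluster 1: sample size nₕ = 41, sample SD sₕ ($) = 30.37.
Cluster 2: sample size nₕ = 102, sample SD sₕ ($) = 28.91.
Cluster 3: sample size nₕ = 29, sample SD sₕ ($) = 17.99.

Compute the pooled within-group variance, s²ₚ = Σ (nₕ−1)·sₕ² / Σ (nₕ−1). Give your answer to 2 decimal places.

771.42

Degrees of freedom: 40 + 101 + 28 = 169.
Σ(nₕ−1)sₕ² = 40·922.3369 + 101·835.7881 + 28·323.6401 = 130369.9969.
s²ₚ = 130369.9969 / 169 = 771.4201 → 771.42.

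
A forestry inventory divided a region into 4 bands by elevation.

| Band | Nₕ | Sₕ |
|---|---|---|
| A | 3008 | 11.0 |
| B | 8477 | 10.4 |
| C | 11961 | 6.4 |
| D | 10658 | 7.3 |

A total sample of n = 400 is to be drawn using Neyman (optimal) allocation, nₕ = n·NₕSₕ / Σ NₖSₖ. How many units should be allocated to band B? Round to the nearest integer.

128

A: NₕSₕ = 3008·11.0 = 33088
B: NₕSₕ = 8477·10.4 = 88160.8
C: NₕSₕ = 11961·6.4 = 76550.4
D: NₕSₕ = 10658·7.3 = 77803.4
Σ NₕSₕ = 275602.6.
n_B = 400·88160.8/275602.6 = 127.954... → 128.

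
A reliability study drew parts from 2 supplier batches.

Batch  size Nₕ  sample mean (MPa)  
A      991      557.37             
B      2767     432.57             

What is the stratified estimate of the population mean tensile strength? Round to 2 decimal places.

N = 3758; weights Wₕ = Nₕ/N = (0.2637, 0.7363).
x̄_st = Σ Wₕ·x̄ₕ = 0.2637·557.37 + 0.7363·432.57 ≈ 465.4803...
→ 465.48.

465.48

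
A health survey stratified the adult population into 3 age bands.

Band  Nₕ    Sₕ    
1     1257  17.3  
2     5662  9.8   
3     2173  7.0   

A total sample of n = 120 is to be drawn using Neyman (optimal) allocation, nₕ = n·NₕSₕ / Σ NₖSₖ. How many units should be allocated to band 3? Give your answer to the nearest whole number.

Σ NₕSₕ = 1257·17.3 + 5662·9.8 + 2173·7.0 = 92444.7.
Share for 3: 15211/92444.7 = 0.16454.
n_3 = 120 × 0.16454 = 19.745... → 20.

20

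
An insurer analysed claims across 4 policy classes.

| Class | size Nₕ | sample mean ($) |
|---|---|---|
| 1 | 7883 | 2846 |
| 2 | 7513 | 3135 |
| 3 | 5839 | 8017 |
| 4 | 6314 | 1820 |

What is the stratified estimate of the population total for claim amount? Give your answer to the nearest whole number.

Population total = Σ Nₕ·x̄ₕ (each stratum's size times its mean).
7883·2846 + 7513·3135 + 5839·8017 + 6314·1820 = 22435018 + 23553255 + 46811263 + 11491480 = 104291016.

104291016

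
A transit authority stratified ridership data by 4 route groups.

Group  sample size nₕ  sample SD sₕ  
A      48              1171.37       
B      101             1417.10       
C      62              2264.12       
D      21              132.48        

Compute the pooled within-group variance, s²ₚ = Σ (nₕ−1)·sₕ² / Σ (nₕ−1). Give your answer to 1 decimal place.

Degrees of freedom: 47 + 100 + 61 + 20 = 228.
Σ(nₕ−1)sₕ² = 47·1372107.6769 + 100·2008172.41 + 61·5126239.3744 + 20·17550.9504 = 578357922.6607.
s²ₚ = 578357922.6607 / 228 = 2536657.556... → 2536657.6.

2536657.6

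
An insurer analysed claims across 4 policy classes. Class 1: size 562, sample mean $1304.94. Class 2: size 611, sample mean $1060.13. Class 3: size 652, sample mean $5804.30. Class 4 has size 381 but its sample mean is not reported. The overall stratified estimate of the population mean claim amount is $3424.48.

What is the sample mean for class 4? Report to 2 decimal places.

6270.04

Σ Nₕx̄ₕ = N·μ, so 381·x̄_4 = 2206·3424.48 − (562·1304.94 + 611·1060.13 + 652·5804.30).
= 7554402.88 − 5165519.31 = 2388883.57.
x̄_4 = 2388883.57 / 381 = 6270.0356... → 6270.04.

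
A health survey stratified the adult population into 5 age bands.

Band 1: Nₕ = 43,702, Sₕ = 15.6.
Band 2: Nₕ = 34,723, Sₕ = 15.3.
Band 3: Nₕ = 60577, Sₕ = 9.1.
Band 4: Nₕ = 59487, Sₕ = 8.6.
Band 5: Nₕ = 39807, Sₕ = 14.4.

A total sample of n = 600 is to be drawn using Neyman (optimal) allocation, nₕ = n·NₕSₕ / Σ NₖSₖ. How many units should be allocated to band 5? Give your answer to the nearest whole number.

121

1: NₕSₕ = 43702·15.6 = 681751.2
2: NₕSₕ = 34723·15.3 = 531261.9
3: NₕSₕ = 60577·9.1 = 551250.7
4: NₕSₕ = 59487·8.6 = 511588.2
5: NₕSₕ = 39807·14.4 = 573220.8
Σ NₕSₕ = 2849072.8.
n_5 = 600·573220.8/2849072.8 = 120.717... → 121.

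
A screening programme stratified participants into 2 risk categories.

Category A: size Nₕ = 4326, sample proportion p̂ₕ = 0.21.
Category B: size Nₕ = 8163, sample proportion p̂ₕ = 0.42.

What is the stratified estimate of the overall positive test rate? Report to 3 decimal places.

0.347

Wₕ = Nₕ/N with N = 12489: 0.3464, 0.6536.
p̂_st = 0.3464·0.21 + 0.6536·0.42 ≈ 0.34726... → 0.347.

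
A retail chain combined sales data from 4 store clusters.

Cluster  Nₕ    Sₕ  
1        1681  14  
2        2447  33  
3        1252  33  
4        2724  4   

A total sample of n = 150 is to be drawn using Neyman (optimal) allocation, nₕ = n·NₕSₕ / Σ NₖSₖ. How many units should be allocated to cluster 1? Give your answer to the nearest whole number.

1: NₕSₕ = 1681·14 = 23534
2: NₕSₕ = 2447·33 = 80751
3: NₕSₕ = 1252·33 = 41316
4: NₕSₕ = 2724·4 = 10896
Σ NₕSₕ = 156497.
n_1 = 150·23534/156497 = 22.557... → 23.

23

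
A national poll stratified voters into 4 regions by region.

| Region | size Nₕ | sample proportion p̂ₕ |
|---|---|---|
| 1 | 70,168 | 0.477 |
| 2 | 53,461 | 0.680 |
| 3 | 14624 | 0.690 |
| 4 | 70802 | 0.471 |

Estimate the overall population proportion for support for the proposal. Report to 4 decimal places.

0.5418

Wₕ = Nₕ/N with N = 209055: 0.3356, 0.2557, 0.0700, 0.3387.
p̂_st = 0.3356·0.477 + 0.2557·0.680 + 0.0700·0.690 + 0.3387·0.471 ≈ 0.541780... → 0.5418.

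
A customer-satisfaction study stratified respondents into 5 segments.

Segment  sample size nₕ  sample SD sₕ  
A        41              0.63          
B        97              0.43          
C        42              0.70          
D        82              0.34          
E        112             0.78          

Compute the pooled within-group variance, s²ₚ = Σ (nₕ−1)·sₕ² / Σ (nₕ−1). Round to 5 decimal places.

Degrees of freedom: 40 + 96 + 41 + 81 + 111 = 369.
Σ(nₕ−1)sₕ² = 40·0.3969 + 96·0.1849 + 41·0.49 + 81·0.1156 + 111·0.6084 = 130.6124.
s²ₚ = 130.6124 / 369 = 0.3539631... → 0.35396.

0.35396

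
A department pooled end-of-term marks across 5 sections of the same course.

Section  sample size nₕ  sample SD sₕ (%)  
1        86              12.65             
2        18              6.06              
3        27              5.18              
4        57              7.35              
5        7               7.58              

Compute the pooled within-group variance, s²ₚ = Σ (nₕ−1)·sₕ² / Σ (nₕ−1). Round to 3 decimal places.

Degrees of freedom: 85 + 17 + 26 + 56 + 6 = 190.
Σ(nₕ−1)sₕ² = 85·160.0225 + 17·36.7236 + 26·26.8324 + 56·54.0225 + 6·57.4564 = 18293.8545.
s²ₚ = 18293.8545 / 190 = 96.28344... → 96.283.

96.283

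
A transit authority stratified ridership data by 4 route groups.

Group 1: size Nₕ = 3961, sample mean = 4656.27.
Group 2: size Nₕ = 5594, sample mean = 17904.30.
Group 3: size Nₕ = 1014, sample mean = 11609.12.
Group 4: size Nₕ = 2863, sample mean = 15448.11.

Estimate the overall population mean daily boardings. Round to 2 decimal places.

N = 13432; weights Wₕ = Nₕ/N = (0.2949, 0.4165, 0.0755, 0.2131).
x̄_st = Σ Wₕ·x̄ₕ = 0.2949·4656.27 + 0.4165·17904.30 + 0.0755·11609.12 + 0.2131·15448.11 ≈ 12998.7884...
→ 12998.79.

12998.79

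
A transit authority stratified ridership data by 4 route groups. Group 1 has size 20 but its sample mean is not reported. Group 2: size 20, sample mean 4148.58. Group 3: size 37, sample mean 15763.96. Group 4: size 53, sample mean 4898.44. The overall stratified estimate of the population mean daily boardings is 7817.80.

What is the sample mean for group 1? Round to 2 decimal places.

4522.93

N = 20 + 20 + 37 + 53 = 130.
Overall total = μ·N = 7817.80·130 = 1016314.
Subtract the known strata: 20·4148.58 + 37·15763.96 + 53·4898.44 = 925855.44.
Remaining total for group 1: 1016314 − 925855.44 = 90458.56.
Divide by its size: 90458.56 / 20 = 4522.928 → 4522.93.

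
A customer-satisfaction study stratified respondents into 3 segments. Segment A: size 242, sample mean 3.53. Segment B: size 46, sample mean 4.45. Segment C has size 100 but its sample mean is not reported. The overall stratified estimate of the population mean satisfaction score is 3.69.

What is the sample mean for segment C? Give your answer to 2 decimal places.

3.73

N = 242 + 46 + 100 = 388.
Overall total = μ·N = 3.69·388 = 1431.72.
Subtract the known strata: 242·3.53 + 46·4.45 = 1058.96.
Remaining total for segment C: 1431.72 − 1058.96 = 372.76.
Divide by its size: 372.76 / 100 = 3.7276 → 3.73.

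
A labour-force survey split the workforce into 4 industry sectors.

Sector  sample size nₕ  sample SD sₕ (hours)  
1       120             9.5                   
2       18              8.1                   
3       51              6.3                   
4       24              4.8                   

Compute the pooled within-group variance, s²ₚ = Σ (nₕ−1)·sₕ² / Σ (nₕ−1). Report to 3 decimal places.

68.754

1: (120−1)·9.5² = 119·90.25 = 10739.75
2: (18−1)·8.1² = 17·65.61 = 1115.37
3: (51−1)·6.3² = 50·39.69 = 1984.5
4: (24−1)·4.8² = 23·23.04 = 529.92
Numerator = 14369.54; denominator = Σ(nₕ−1) = 209.
s²ₚ = 14369.54/209 = 68.75378... → 68.754.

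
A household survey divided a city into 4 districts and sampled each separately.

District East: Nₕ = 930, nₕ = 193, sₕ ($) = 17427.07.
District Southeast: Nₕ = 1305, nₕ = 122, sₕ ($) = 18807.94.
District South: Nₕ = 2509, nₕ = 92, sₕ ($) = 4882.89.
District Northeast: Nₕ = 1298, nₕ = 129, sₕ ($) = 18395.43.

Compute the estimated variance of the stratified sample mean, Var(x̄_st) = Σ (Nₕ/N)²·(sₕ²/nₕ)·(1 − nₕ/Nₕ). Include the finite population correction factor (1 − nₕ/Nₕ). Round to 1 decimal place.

N = 6042; Wₕ = Nₕ/N.
district East: (930/6042)²·17427.07²/193·(1 − 193/930) = 29544.7580
district Southeast: (1305/6042)²·18807.94²/122·(1 − 122/1305) = 122618.6259
district South: (2509/6042)²·4882.89²/92·(1 − 92/2509) = 43050.8692
district Northeast: (1298/6042)²·18395.43²/129·(1 − 129/1298) = 109032.9945
Sum = 304247.2475 → 304247.2.

304247.2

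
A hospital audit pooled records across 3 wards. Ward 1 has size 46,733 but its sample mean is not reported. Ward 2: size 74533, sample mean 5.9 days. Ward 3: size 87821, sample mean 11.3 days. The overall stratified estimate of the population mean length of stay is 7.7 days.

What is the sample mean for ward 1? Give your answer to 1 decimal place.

3.8

Σ Nₕx̄ₕ = N·μ, so 46733·x̄_1 = 209087·7.7 − (74533·5.9 + 87821·11.3).
= 1609969.9 − 1432122 = 177847.9.
x̄_1 = 177847.9 / 46733 = 3.806... → 3.8.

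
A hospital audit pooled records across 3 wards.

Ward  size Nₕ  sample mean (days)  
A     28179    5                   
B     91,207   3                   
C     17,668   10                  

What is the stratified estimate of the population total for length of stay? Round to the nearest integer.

Estimate total by summing Nₕ·x̄ₕ over strata.
28179·5 + 91207·3 + 17668·10 = 140895 + 273621 + 176680 = 591196.

591196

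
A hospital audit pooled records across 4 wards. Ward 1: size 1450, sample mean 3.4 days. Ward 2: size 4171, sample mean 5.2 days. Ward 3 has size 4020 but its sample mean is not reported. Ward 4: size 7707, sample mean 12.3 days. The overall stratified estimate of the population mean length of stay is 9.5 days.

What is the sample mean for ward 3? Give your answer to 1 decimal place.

N = 1450 + 4171 + 4020 + 7707 = 17348.
Overall total = μ·N = 9.5·17348 = 164806.
Subtract the known strata: 1450·3.4 + 4171·5.2 + 7707·12.3 = 121415.3.
Remaining total for ward 3: 164806 − 121415.3 = 43390.7.
Divide by its size: 43390.7 / 4020 = 10.794... → 10.8.

10.8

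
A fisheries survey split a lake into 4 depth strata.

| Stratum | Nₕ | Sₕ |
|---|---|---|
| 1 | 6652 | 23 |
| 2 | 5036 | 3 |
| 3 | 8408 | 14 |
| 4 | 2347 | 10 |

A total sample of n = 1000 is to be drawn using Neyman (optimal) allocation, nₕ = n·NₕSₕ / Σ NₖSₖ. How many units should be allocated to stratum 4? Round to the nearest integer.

76

Σ NₕSₕ = 6652·23 + 5036·3 + 8408·14 + 2347·10 = 309286.
Share for 4: 23470/309286 = 0.07588.
n_4 = 1000 × 0.07588 = 75.884... → 76.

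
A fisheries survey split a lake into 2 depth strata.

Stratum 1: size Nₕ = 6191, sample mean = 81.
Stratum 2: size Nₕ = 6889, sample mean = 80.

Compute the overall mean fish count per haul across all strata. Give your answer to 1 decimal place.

80.5

N = 6191 + 6889 = 13080.
Weight each subgroup mean by Nₕ/N and sum.
Σ Nₕx̄ₕ = 6191·81 + 6889·80 = 501471 + 551120 = 1052591.
Divide by N: 1052591 / 13080 = 80.473... → 80.5.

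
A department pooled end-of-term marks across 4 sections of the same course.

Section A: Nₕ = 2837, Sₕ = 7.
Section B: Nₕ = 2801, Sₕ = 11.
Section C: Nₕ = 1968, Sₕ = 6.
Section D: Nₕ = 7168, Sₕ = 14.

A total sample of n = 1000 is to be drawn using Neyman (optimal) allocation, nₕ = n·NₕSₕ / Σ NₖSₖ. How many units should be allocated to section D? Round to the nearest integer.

A: NₕSₕ = 2837·7 = 19859
B: NₕSₕ = 2801·11 = 30811
C: NₕSₕ = 1968·6 = 11808
D: NₕSₕ = 7168·14 = 100352
Σ NₕSₕ = 162830.
n_D = 1000·100352/162830 = 616.299... → 616.

616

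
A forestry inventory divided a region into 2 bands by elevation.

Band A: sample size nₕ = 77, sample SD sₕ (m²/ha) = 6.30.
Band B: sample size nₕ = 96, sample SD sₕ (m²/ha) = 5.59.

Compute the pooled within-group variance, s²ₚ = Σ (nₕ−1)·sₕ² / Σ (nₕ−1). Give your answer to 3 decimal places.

Degrees of freedom: 76 + 95 = 171.
Σ(nₕ−1)sₕ² = 76·39.69 + 95·31.2481 = 5985.0095.
s²ₚ = 5985.0095 / 171 = 35.00006... → 35.000.

35.000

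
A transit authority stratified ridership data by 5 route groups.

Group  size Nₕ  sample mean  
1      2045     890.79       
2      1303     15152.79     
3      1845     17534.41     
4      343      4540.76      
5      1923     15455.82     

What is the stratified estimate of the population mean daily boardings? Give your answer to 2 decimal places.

11421.87

x̄_st = (Σ Nₕx̄ₕ) / (Σ Nₕ) = (2045·890.79 + 1303·15152.79 + 1845·17534.41 + 343·4540.76 + 1923·15455.82) / 7459
= 85195759.91 / 7459 = 11421.8742... → 11421.87.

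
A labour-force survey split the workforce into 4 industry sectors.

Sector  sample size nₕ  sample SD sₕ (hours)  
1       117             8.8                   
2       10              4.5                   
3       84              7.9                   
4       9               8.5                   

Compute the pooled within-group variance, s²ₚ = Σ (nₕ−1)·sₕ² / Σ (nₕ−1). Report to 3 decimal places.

69.089

Degrees of freedom: 116 + 9 + 83 + 8 = 216.
Σ(nₕ−1)sₕ² = 116·77.44 + 9·20.25 + 83·62.41 + 8·72.25 = 14923.32.
s²ₚ = 14923.32 / 216 = 69.08944... → 69.089.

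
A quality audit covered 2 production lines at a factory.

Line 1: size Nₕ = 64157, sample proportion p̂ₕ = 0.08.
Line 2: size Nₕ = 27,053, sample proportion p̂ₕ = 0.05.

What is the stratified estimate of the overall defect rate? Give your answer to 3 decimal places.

Wₕ = Nₕ/N with N = 91210: 0.7034, 0.2966.
p̂_st = 0.7034·0.08 + 0.2966·0.05 ≈ 0.07110... → 0.071.

0.071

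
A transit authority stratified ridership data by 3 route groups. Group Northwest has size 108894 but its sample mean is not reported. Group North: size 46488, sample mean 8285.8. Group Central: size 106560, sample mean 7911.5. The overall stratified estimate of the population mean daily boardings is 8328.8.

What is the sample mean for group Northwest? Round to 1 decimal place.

8755.5

N = 108894 + 46488 + 106560 = 261942.
Overall total = μ·N = 8328.8·261942 = 2181662529.6.
Subtract the known strata: 46488·8285.8 + 106560·7911.5 = 1228239710.4.
Remaining total for group Northwest: 2181662529.6 − 1228239710.4 = 953422819.2.
Divide by its size: 953422819.2 / 108894 = 8755.513... → 8755.5.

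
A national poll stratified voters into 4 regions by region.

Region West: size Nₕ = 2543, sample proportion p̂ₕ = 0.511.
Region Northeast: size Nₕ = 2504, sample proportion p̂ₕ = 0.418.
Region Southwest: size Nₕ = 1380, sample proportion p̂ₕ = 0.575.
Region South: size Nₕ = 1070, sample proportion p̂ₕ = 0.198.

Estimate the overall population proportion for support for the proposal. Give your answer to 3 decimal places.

N = 2543 + 2504 + 1380 + 1070 = 7497.
Overall proportion = Σ (Nₕ/N)·p̂ₕ.
Σ Nₕp̂ₕ = 1299.473 + 1046.672 + 793.5 + 211.86 = 3351.505.
3351.505 / 7497 = 0.44705... → 0.447.

0.447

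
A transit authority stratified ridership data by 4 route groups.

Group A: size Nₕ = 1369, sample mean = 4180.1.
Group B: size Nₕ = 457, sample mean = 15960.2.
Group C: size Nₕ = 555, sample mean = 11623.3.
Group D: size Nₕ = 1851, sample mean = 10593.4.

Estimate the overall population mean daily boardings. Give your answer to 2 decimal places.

9233.38

N = 1369 + 457 + 555 + 1851 = 4232.
The stratified mean weights each stratum mean by its population share Nₕ/N.
Σ Nₕx̄ₕ = 1369·4180.1 + 457·15960.2 + 555·11623.3 + 1851·10593.4 = 5722556.9 + 7293811.4 + 6450931.5 + 19608383.4 = 39075683.2.
Divide by N: 39075683.2 / 4232 = 9233.3845... → 9233.38.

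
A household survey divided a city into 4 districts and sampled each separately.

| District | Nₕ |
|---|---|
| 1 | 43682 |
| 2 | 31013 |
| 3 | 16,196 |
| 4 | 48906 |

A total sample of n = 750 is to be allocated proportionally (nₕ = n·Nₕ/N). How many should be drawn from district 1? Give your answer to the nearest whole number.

N = 43682 + 31013 + 16196 + 48906 = 139797.
n_1 = 750·43682/139797 = 234.351... → 234.

234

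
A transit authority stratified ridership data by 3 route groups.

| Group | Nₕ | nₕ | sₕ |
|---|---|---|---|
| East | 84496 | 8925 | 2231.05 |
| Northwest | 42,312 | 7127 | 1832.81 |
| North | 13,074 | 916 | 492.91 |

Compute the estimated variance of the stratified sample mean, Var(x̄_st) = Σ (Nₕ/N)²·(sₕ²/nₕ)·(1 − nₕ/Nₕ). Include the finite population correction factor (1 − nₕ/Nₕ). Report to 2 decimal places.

220.02

N = 139882. Term for each stratum: Wₕ²sₕ²/nₕ·(1−nₕ/Nₕ).
Var(x̄_st) = 182.00279 + 35.86126 + 2.15470 = 220.01875 → 220.02.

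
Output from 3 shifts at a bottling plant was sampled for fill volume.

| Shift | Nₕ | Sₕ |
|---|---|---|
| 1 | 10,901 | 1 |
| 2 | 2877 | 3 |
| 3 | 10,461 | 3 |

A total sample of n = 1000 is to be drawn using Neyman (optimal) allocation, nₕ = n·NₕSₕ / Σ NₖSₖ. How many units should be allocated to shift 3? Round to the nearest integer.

616

Σ NₕSₕ = 10901·1 + 2877·3 + 10461·3 = 50915.
Share for 3: 31383/50915 = 0.61638.
n_3 = 1000 × 0.61638 = 616.380... → 616.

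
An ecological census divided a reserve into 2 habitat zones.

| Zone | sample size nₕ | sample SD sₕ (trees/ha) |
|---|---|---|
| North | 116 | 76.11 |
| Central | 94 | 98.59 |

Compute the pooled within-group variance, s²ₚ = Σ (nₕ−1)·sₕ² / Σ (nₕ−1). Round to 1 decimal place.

Degrees of freedom: 115 + 93 = 208.
Σ(nₕ−1)sₕ² = 115·5792.7321 + 93·9719.9881 = 1570123.0848.
s²ₚ = 1570123.0848 / 208 = 7548.669... → 7548.7.

7548.7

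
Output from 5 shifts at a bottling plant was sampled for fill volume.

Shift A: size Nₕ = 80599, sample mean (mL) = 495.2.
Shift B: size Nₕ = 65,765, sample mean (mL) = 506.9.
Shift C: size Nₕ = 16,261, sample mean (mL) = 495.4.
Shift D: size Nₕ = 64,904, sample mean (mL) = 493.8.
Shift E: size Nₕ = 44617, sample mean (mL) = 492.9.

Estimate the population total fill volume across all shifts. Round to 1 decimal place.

135345917.2

A: 80599·495.2 = 39912624.8
B: 65765·506.9 = 33336278.5
C: 16261·495.4 = 8055699.4
D: 64904·493.8 = 32049595.2
E: 44617·492.9 = 21991719.3
τ̂ = Σ Nₕx̄ₕ = 135345917.2.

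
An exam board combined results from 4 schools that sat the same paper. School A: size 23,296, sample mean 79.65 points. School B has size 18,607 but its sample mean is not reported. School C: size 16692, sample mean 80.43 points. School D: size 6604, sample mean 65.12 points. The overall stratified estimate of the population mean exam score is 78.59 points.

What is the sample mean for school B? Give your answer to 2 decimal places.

N = 23296 + 18607 + 16692 + 6604 = 65199.
Overall total = μ·N = 78.59·65199 = 5123989.41.
Subtract the known strata: 23296·79.65 + 16692·80.43 + 6604·65.12 = 3628116.44.
Remaining total for school B: 5123989.41 − 3628116.44 = 1495872.97.
Divide by its size: 1495872.97 / 18607 = 80.3930... → 80.39.

80.39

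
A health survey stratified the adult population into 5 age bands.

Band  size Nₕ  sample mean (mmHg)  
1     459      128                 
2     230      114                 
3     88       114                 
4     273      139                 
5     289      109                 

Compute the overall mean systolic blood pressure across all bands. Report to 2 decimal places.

N = 1339; weights Wₕ = Nₕ/N = (0.3428, 0.1718, 0.0657, 0.2039, 0.2158).
x̄_st = Σ Wₕ·x̄ₕ = 0.3428·128 + 0.1718·114 + 0.0657·114 + 0.2039·139 + 0.2158·109 ≈ 122.8170...
→ 122.82.

122.82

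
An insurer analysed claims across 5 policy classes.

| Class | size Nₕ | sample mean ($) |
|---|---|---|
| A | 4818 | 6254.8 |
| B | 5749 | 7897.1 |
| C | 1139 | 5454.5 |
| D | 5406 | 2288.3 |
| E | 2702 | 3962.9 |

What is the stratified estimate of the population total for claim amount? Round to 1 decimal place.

104827035.4

Population total = Σ Nₕ·x̄ₕ (each stratum's size times its mean).
4818·6254.8 + 5749·7897.1 + 1139·5454.5 + 5406·2288.3 + 2702·3962.9 = 30135626.4 + 45400427.9 + 6212675.5 + 12370549.8 + 10707755.8 = 104827035.4.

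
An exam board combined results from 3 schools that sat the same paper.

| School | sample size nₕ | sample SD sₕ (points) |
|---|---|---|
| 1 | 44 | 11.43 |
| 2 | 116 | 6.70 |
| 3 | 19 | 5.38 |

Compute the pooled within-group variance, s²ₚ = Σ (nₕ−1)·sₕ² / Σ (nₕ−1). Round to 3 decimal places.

64.211

Degrees of freedom: 43 + 115 + 18 = 176.
Σ(nₕ−1)sₕ² = 43·130.6449 + 115·44.89 + 18·28.9444 = 11301.0799.
s²ₚ = 11301.0799 / 176 = 64.21068... → 64.211.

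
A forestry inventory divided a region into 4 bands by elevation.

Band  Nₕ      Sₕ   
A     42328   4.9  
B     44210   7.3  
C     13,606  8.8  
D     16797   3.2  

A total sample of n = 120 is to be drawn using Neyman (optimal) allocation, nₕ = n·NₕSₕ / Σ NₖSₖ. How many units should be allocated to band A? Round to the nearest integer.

35

A: NₕSₕ = 42328·4.9 = 207407.2
B: NₕSₕ = 44210·7.3 = 322733
C: NₕSₕ = 13606·8.8 = 119732.8
D: NₕSₕ = 16797·3.2 = 53750.4
Σ NₕSₕ = 703623.4.
n_A = 120·207407.2/703623.4 = 35.372... → 35.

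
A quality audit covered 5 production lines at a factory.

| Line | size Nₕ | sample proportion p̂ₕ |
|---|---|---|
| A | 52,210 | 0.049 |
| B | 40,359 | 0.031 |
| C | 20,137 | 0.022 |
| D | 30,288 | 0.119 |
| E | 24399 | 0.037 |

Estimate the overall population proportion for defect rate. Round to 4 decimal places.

0.0523

Wₕ = Nₕ/N with N = 167393: 0.3119, 0.2411, 0.1203, 0.1809, 0.1458.
p̂_st = 0.3119·0.049 + 0.2411·0.031 + 0.1203·0.022 + 0.1809·0.119 + 0.1458·0.037 ≈ 0.052329... → 0.0523.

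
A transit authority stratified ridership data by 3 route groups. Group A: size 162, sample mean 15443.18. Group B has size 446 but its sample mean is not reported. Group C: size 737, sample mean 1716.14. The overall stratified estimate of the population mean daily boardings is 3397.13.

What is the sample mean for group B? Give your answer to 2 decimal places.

1799.44

N = 162 + 446 + 737 = 1345.
Overall total = μ·N = 3397.13·1345 = 4569139.85.
Subtract the known strata: 162·15443.18 + 737·1716.14 = 3766590.34.
Remaining total for group B: 4569139.85 − 3766590.34 = 802549.51.
Divide by its size: 802549.51 / 446 = 1799.4384... → 1799.44.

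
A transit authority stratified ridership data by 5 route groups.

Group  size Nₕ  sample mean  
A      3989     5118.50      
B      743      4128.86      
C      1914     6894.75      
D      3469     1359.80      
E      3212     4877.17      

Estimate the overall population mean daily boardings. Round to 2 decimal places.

4281.88

N = 13327; weights Wₕ = Nₕ/N = (0.2993, 0.0558, 0.1436, 0.2603, 0.2410).
x̄_st = Σ Wₕ·x̄ₕ = 0.2993·5118.50 + 0.0558·4128.86 + 0.1436·6894.75 + 0.2603·1359.80 + 0.2410·4877.17 ≈ 4281.8794...
→ 4281.88.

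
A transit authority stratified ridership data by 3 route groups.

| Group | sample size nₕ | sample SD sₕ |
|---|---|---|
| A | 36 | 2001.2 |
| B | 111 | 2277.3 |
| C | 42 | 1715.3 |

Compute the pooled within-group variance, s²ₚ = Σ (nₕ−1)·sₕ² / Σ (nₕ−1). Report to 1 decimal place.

4469198.7

Degrees of freedom: 35 + 110 + 41 = 186.
Σ(nₕ−1)sₕ² = 35·4004801.44 + 110·5186095.29 + 41·2942254.09 = 831270949.99.
s²ₚ = 831270949.99 / 186 = 4469198.656... → 4469198.7.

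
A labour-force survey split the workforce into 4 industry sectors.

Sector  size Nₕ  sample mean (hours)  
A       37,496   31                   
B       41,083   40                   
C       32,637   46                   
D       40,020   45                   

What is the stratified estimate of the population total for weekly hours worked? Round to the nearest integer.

6107898

A: 37496·31 = 1162376
B: 41083·40 = 1643320
C: 32637·46 = 1501302
D: 40020·45 = 1800900
τ̂ = Σ Nₕx̄ₕ = 6107898.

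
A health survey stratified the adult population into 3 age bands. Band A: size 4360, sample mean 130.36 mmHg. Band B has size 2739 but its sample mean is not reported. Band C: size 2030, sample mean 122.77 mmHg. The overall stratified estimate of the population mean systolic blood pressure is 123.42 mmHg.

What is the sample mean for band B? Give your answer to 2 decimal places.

112.85

N = 4360 + 2739 + 2030 = 9129.
Overall total = μ·N = 123.42·9129 = 1126701.18.
Subtract the known strata: 4360·130.36 + 2030·122.77 = 817592.7.
Remaining total for band B: 1126701.18 − 817592.7 = 309108.48.
Divide by its size: 309108.48 / 2739 = 112.8545... → 112.85.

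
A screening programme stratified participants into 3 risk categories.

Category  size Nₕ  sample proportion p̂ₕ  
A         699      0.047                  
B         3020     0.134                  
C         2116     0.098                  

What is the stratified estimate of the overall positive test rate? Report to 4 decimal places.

Wₕ = Nₕ/N with N = 5835: 0.1198, 0.5176, 0.3626.
p̂_st = 0.1198·0.047 + 0.5176·0.134 + 0.3626·0.098 ≈ 0.110523... → 0.1105.

0.1105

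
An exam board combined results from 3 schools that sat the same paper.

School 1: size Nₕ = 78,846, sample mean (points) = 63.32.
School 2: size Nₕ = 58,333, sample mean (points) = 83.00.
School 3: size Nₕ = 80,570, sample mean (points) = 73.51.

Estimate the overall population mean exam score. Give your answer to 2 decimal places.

72.36

N = 217749; weights Wₕ = Nₕ/N = (0.3621, 0.2679, 0.3700).
x̄_st = Σ Wₕ·x̄ₕ = 0.3621·63.32 + 0.2679·83.00 + 0.3700·73.51 ≈ 72.3625...
→ 72.36.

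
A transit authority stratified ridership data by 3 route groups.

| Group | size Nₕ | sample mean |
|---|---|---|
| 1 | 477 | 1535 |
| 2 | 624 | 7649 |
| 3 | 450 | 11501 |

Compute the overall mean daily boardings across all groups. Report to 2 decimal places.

6886.28

x̄_st = (Σ Nₕx̄ₕ) / (Σ Nₕ) = (477·1535 + 624·7649 + 450·11501) / 1551
= 10680621 / 1551 = 6886.2805... → 6886.28.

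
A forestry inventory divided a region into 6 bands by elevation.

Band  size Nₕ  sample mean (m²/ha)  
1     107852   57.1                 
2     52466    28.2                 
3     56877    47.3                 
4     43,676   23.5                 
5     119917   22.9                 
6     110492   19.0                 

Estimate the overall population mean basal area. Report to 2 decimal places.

N = 107852 + 52466 + 56877 + 43676 + 119917 + 110492 = 491280.
The stratified mean weights each stratum mean by its population share Nₕ/N.
Σ Nₕx̄ₕ = 107852·57.1 + 52466·28.2 + 56877·47.3 + 43676·23.5 + 119917·22.9 + 110492·19.0 = 6158349.2 + 1479541.2 + 2690282.1 + 1026386 + 2746099.3 + 2099348 = 16200005.8.
Divide by N: 16200005.8 / 491280 = 32.9751... → 32.98.

32.98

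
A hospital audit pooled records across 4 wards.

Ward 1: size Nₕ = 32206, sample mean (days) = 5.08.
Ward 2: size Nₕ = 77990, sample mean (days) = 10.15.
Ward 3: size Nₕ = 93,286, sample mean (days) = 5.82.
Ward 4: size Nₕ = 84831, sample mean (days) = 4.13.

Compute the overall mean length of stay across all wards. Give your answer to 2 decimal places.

6.41

N = 32206 + 77990 + 93286 + 84831 = 288313.
Weight each subgroup mean by Nₕ/N and sum.
Σ Nₕx̄ₕ = 32206·5.08 + 77990·10.15 + 93286·5.82 + 84831·4.13 = 163606.48 + 791598.5 + 542924.52 + 350352.03 = 1848481.53.
Divide by N: 1848481.53 / 288313 = 6.4114... → 6.41.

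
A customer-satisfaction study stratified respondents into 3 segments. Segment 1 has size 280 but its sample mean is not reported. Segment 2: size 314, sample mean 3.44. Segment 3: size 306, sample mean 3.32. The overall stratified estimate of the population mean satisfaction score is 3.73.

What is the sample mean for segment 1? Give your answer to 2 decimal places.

4.50

Σ Nₕx̄ₕ = N·μ, so 280·x̄_1 = 900·3.73 − (314·3.44 + 306·3.32).
= 3357 − 2096.08 = 1260.92.
x̄_1 = 1260.92 / 280 = 4.5033... → 4.50.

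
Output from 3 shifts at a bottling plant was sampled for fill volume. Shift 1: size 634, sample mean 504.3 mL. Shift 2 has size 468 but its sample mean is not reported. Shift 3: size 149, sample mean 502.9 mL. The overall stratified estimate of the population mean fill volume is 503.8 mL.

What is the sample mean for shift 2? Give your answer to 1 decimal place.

N = 634 + 468 + 149 = 1251.
Overall total = μ·N = 503.8·1251 = 630253.8.
Subtract the known strata: 634·504.3 + 149·502.9 = 394658.3.
Remaining total for shift 2: 630253.8 − 394658.3 = 235595.5.
Divide by its size: 235595.5 / 468 = 503.409... → 503.4.

503.4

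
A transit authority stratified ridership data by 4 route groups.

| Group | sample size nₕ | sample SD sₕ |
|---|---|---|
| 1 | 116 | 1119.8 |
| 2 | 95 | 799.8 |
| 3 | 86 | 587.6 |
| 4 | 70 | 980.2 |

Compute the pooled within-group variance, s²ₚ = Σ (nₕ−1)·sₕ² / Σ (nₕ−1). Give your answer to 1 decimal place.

1: (116−1)·1119.8² = 115·1253952.04 = 144204484.6
2: (95−1)·799.8² = 94·639680.04 = 60129923.76
3: (86−1)·587.6² = 85·345273.76 = 29348269.6
4: (70−1)·980.2² = 69·960792.04 = 66294650.76
Numerator = 299977328.72; denominator = Σ(nₕ−1) = 363.
s²ₚ = 299977328.72/363 = 826383.826... → 826383.8.

826383.8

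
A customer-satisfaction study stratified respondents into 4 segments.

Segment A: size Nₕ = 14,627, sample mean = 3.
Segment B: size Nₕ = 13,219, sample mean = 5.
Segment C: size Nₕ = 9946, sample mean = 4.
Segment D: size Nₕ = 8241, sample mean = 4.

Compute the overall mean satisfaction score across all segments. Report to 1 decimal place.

x̄_st = (Σ Nₕx̄ₕ) / (Σ Nₕ) = (14627·3 + 13219·5 + 9946·4 + 8241·4) / 46033
= 182724 / 46033 = 3.969... → 4.0.

4.0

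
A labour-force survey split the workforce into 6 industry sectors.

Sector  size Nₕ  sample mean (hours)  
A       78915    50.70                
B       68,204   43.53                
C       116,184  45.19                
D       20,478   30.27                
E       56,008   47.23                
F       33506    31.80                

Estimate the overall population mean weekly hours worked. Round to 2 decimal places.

44.34

N = 78915 + 68204 + 116184 + 20478 + 56008 + 33506 = 373295.
Overall mean = Σ (Nₕ/N)·x̄ₕ — weight by population share, not a simple average.
Σ Nₕx̄ₕ = 78915·50.70 + 68204·43.53 + 116184·45.19 + 20478·30.27 + 56008·47.23 + 33506·31.80 = 4000990.5 + 2968920.12 + 5250354.96 + 619869.06 + 2645257.84 + 1065490.8 = 16550883.28.
Divide by N: 16550883.28 / 373295 = 44.3373... → 44.34.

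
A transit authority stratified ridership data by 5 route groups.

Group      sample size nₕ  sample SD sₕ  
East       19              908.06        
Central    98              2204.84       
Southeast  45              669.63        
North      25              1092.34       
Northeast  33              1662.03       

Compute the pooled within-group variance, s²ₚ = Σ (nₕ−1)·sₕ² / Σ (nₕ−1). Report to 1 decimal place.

East: (19−1)·908.06² = 18·824572.9636 = 14842313.3448
Central: (98−1)·2204.84² = 97·4861319.4256 = 471547984.2832
Southeast: (45−1)·669.63² = 44·448404.3369 = 19729790.8236
North: (25−1)·1092.34² = 24·1193206.6756 = 28636960.2144
Northeast: (33−1)·1662.03² = 32·2762343.7209 = 88394999.0688
Numerator = 623152047.7348; denominator = Σ(nₕ−1) = 215.
s²ₚ = 623152047.7348/215 = 2898381.617... → 2898381.6.

2898381.6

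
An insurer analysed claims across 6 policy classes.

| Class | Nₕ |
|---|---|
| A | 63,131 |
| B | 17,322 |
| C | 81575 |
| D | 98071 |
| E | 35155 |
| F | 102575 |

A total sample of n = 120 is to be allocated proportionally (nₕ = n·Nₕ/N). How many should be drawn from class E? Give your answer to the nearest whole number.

11

Share of class E = 35155/397829 = 0.08837.
Allocate 120 × 0.08837 = 10.604... → 11.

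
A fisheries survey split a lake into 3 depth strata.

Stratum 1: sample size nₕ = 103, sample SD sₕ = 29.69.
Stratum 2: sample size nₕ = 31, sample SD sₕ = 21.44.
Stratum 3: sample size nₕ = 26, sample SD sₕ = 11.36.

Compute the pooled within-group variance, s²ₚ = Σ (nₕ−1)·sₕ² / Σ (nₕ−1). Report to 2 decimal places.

Degrees of freedom: 102 + 30 + 25 = 157.
Σ(nₕ−1)sₕ² = 102·881.4961 + 30·459.6736 + 25·129.0496 = 106929.0502.
s²ₚ = 106929.0502 / 157 = 681.0768... → 681.08.

681.08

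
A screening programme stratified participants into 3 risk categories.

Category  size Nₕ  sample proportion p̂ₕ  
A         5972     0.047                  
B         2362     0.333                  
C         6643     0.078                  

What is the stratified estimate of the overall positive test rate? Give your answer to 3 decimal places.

0.106

Wₕ = Nₕ/N with N = 14977: 0.3987, 0.1577, 0.4435.
p̂_st = 0.3987·0.047 + 0.1577·0.333 + 0.4435·0.078 ≈ 0.10585... → 0.106.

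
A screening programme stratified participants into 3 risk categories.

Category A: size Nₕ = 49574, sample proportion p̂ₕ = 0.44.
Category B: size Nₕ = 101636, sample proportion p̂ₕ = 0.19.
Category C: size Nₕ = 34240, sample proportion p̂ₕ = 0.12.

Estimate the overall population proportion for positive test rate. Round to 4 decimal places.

Wₕ = Nₕ/N with N = 185450: 0.2673, 0.5481, 0.1846.
p̂_st = 0.2673·0.44 + 0.5481·0.19 + 0.1846·0.12 ≈ 0.243905... → 0.2439.

0.2439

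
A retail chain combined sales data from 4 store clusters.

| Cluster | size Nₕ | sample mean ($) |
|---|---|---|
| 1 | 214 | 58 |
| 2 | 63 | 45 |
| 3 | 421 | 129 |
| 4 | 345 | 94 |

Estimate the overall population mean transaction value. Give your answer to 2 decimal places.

97.78

x̄_st = (Σ Nₕx̄ₕ) / (Σ Nₕ) = (214·58 + 63·45 + 421·129 + 345·94) / 1043
= 101986 / 1043 = 97.7814... → 97.78.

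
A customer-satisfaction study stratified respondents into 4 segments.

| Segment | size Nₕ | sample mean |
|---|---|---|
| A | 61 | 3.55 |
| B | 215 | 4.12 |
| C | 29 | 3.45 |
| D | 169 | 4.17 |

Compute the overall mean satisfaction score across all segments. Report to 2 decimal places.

N = 61 + 215 + 29 + 169 = 474.
Overall mean = Σ (Nₕ/N)·x̄ₕ — weight by population share, not a simple average.
Σ Nₕx̄ₕ = 61·3.55 + 215·4.12 + 29·3.45 + 169·4.17 = 216.55 + 885.8 + 100.05 + 704.73 = 1907.13.
Divide by N: 1907.13 / 474 = 4.0235... → 4.02.

4.02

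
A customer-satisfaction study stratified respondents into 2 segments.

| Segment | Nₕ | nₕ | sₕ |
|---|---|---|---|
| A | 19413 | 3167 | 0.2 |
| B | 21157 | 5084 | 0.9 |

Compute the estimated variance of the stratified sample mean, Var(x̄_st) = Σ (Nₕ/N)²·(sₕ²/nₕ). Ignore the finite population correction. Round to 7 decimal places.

N = 40570; Wₕ = Nₕ/N.
segment A: (19413/40570)²·0.2²/3167 = 0.0000028919
segment B: (21157/40570)²·0.9²/5084 = 0.0000433289
Sum = 0.0000462208 → 0.0000462.

0.0000462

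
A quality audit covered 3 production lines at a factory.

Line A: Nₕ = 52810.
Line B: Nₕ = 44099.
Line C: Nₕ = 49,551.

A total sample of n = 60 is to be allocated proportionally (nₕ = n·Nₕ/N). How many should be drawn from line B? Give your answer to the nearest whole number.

N = 52810 + 44099 + 49551 = 146460.
n_B = 60·44099/146460 = 18.066... → 18.

18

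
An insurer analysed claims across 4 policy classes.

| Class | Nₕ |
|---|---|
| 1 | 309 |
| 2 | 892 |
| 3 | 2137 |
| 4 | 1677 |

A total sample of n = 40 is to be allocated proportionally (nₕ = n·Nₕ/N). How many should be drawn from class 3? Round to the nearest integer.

17

Share of class 3 = 2137/5015 = 0.42612.
Allocate 40 × 0.42612 = 17.045... → 17.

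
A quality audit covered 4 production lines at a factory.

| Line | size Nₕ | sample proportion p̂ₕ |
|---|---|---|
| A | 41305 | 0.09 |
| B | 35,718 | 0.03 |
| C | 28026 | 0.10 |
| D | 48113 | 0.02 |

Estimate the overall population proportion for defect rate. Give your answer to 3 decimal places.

0.056

Wₕ = Nₕ/N with N = 153162: 0.2697, 0.2332, 0.1830, 0.3141.
p̂_st = 0.2697·0.09 + 0.2332·0.03 + 0.1830·0.10 + 0.3141·0.02 ≈ 0.05585... → 0.056.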